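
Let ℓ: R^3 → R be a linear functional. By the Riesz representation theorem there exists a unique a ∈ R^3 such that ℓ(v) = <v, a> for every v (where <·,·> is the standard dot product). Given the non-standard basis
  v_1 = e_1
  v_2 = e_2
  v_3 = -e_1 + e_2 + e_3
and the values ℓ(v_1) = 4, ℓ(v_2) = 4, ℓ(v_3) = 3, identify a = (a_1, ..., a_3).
a = (4, 4, 3)

Write a = (a_1, ..., a_3) in the standard basis. For each basis vector v_i, ℓ(v_i) = <v_i, a> is a linear equation in the a_j's. Collect the n equations into a matrix system V a = ℓ, where row i of V is v_i (expressed in the standard basis). Since V is invertible (lower-triangular with 1s on the diagonal, up to permutation), solve by back-substitution:
  V =
[[1, 0, 0],
 [0, 1, 0],
 [-1, 1, 1]]
  V a = (4, 4, 3)
Solving gives a = (4, 4, 3).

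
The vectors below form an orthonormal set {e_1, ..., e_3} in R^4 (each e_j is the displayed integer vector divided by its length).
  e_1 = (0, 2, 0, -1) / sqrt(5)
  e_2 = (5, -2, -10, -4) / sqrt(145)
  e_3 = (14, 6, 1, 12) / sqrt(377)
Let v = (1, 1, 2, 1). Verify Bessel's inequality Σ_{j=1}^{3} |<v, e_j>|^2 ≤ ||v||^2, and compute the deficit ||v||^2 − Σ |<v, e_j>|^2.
Σ |<v, e_j>|^2 = 82/13; ||v||^2 = 7; deficit = 9/13

Write each e_j = u_j / sqrt(<u_j, u_j>) where u_j is the displayed integer vector. Then <v, e_j> = <v, u_j> / sqrt(<u_j, u_j>), so |<v, e_j>|^2 = <v, u_j>^2 / <u_j, u_j>.
Coefficients: <v, e_1> = 1/sqrt(5), <v, e_2> = -21/sqrt(145), <v, e_3> = 34/sqrt(377).
Square and sum: Σ |<v, e_j>|^2 = 82/13.
Compute ||v||^2 = v·v = 7.
Deficit = 7 − 82/13 = 9/13 ≥ 0, confirming Bessel's inequality. (The deficit equals ||v − Σ <v,e_j> e_j||^2, the squared distance from v to span{e_j}.)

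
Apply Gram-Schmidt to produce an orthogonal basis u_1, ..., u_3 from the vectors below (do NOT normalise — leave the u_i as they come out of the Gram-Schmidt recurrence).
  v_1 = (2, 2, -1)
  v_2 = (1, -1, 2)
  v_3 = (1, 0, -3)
Orthogonal basis:
  u_1 = (2, 2, -1)
  u_2 = (13/9, -5/9, 16/9)
  u_3 = (9/10, -3/2, -6/5)

Apply the Gram-Schmidt recurrence
  u_1 = v_1
  u_i = v_i − Σ_{j<i} ((v_i · u_j) / (u_j · u_j)) · u_j.

Step by step this gives:
  u_1 = (2, 2, -1)
  u_2 = (13/9, -5/9, 16/9)
  u_3 = (9/10, -3/2, -6/5)

Orthogonality check:
  u_2 · u_1 = 0 (should be 0)
  u_3 · u_1 = 0 (should be 0)
  u_3 · u_2 = 0 (should be 0)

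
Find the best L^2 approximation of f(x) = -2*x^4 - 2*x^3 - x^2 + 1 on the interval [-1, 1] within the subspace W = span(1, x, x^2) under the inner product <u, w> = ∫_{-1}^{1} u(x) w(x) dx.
g(x) = -19*x^2/7 - 6*x/5 + 41/35

The best approximation g ∈ W is the orthogonal projection of f onto W. Writing g = a_0 + a_1 x + a_2 x^2, the coefficients solve the normal equations G · a = b where
  G_{ij} = <φ_i, φ_j> and b_i = <f, φ_i>, with φ_0 = 1, φ_1 = x, φ_2 = x^2.
G =
  [2, 0, 2/3]
  [0, 2/3, 0]
  [2/3, 0, 2/5],
b = (8/15, -4/5, -32/105).
Solving gives a_0 = 41/35, a_1 = -6/5, a_2 = -19/7, so
  g(x) = -19*x^2/7 - 6*x/5 + 41/35.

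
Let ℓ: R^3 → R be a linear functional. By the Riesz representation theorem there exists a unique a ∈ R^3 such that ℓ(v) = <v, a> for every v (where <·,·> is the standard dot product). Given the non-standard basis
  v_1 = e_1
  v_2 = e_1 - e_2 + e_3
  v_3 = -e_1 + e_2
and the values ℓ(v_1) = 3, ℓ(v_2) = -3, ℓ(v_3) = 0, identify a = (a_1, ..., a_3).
a = (3, 3, -3)

Write a = (a_1, ..., a_3) in the standard basis. For each basis vector v_i, ℓ(v_i) = <v_i, a> is a linear equation in the a_j's. Collect the n equations into a matrix system V a = ℓ, where row i of V is v_i (expressed in the standard basis). Since V is invertible (lower-triangular with 1s on the diagonal, up to permutation), solve by back-substitution:
  V =
[[1, 0, 0],
 [1, -1, 1],
 [-1, 1, 0]]
  V a = (3, -3, 0)
Solving gives a = (3, 3, -3).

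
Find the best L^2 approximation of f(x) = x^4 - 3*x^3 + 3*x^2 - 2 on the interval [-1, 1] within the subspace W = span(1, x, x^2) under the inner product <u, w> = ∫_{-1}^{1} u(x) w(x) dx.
g(x) = 27*x^2/7 - 9*x/5 - 73/35

The best approximation g ∈ W is the orthogonal projection of f onto W. Writing g = a_0 + a_1 x + a_2 x^2, the coefficients solve the normal equations G · a = b where
  G_{ij} = <φ_i, φ_j> and b_i = <f, φ_i>, with φ_0 = 1, φ_1 = x, φ_2 = x^2.
G =
  [2, 0, 2/3]
  [0, 2/3, 0]
  [2/3, 0, 2/5],
b = (-8/5, -6/5, 16/105).
Solving gives a_0 = -73/35, a_1 = -9/5, a_2 = 27/7, so
  g(x) = 27*x^2/7 - 9*x/5 - 73/35.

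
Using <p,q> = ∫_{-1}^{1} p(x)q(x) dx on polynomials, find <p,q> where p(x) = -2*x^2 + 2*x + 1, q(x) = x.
<p,q> = 4/3

Expand the product: p(x)·q(x) = -2*x^3 + 2*x^2 + x.
∫_{-1}^{1} of each monomial x^k gives [2/(k+1) if k even, 0 if k odd]. Integrating term-by-term (or equivalently evaluating the antiderivative F(x) = -x^4/2 + 2*x^3/3 + x^2/2 at the endpoints):
  F(1) − F(−1) = 2/3 − (-2/3) = 4/3.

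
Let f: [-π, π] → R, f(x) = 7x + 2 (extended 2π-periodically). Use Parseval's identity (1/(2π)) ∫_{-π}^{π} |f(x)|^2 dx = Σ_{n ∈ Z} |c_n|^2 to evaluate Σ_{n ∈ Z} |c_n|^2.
Σ |c_n|^2 = 49π^2/3 + 4

Expand and integrate term by term over [-π, π]:
  ∫ (7x)^2 dx = 49·(2π^3/3); ∫ 2·7·(2)·x dx = 0 (odd integrand); ∫ 2^2 dx = 4·2π.
So (1/(2π)) ∫_{-π}^{π} (7x + 2)^2 dx = 49π^2/3 + 4 = 49π^2/3 + 4.
Parseval ⇒ Σ |c_n|^2 = 49π^2/3 + 4.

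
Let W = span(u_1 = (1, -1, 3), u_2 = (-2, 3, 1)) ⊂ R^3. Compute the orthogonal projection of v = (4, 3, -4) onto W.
proj_W(v) = (-1/3, -1/30, -107/30)

Set up U = [u_1 | ... | u_2] ∈ R^(3×2). The projector onto W = col(U) is P = U (U^T U)^(-1) U^T.
Compute U^T U =
  [11, -2]
  [-2, 14],
and U^T v = (-11, -3).
Solve U^T U · c = U^T v for the coefficients: c = (-16/15, -11/30). The projection is proj_W(v) = U c.
Check: (v - proj_W(v)) · u_1 = 0  (should be 0).
Check: (v - proj_W(v)) · u_2 = 0  (should be 0).
Result: proj_W(v) = (-1/3, -1/30, -107/30).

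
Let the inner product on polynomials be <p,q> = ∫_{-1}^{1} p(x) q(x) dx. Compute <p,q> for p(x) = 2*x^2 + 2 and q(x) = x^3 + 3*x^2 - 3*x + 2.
<p,q> = 256/15

Expand the product: p(x)·q(x) = 2*x^5 + 6*x^4 - 4*x^3 + 10*x^2 - 6*x + 4.
∫_{-1}^{1} of each monomial x^k gives [2/(k+1) if k even, 0 if k odd]. Integrating term-by-term (or equivalently evaluating the antiderivative F(x) = x^6/3 + 6*x^5/5 - x^4 + 10*x^3/3 - 3*x^2 + 4*x at the endpoints):
  F(1) − F(−1) = 73/15 − (-61/5) = 256/15.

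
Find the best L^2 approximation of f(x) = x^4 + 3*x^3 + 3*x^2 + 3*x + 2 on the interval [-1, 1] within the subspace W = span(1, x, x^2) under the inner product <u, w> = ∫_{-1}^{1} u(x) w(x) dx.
g(x) = 27*x^2/7 + 24*x/5 + 67/35

The best approximation g ∈ W is the orthogonal projection of f onto W. Writing g = a_0 + a_1 x + a_2 x^2, the coefficients solve the normal equations G · a = b where
  G_{ij} = <φ_i, φ_j> and b_i = <f, φ_i>, with φ_0 = 1, φ_1 = x, φ_2 = x^2.
G =
  [2, 0, 2/3]
  [0, 2/3, 0]
  [2/3, 0, 2/5],
b = (32/5, 16/5, 296/105).
Solving gives a_0 = 67/35, a_1 = 24/5, a_2 = 27/7, so
  g(x) = 27*x^2/7 + 24*x/5 + 67/35.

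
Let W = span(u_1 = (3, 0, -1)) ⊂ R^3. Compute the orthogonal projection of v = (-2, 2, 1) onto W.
proj_W(v) = (-21/10, 0, 7/10)

Set up U = [u_1 | ... | u_1] ∈ R^(3×1). The projector onto W = col(U) is P = U (U^T U)^(-1) U^T.
Compute U^T U =
  [10],
and U^T v = (-7).
Solve U^T U · c = U^T v for the coefficients: c = (-7/10). The projection is proj_W(v) = U c.
Check: (v - proj_W(v)) · u_1 = 0  (should be 0).
Result: proj_W(v) = (-21/10, 0, 7/10).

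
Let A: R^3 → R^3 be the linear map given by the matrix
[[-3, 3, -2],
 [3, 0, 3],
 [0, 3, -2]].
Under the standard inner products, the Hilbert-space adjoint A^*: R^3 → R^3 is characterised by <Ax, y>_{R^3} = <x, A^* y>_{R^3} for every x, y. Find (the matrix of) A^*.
A^* = A^T =
[[-3, 3, 0],
 [3, 0, 3],
 [-2, 3, -2]]

For real matrices with standard dot products, the defining identity <Ax, y> = <x, A^* y> gives (Ax)^T y = x^T (A^*) y, i.e. x^T A^T y = x^T (A^*) y. Since this holds for all x, y, we must have A^* = A^T. Therefore
A^* =
[[-3, 3, 0],
 [3, 0, 3],
 [-2, 3, -2]].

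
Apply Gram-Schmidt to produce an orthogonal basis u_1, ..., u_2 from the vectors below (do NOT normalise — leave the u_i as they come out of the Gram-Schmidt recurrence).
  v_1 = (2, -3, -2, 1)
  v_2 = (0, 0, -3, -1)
Orthogonal basis:
  u_1 = (2, -3, -2, 1)
  u_2 = (-5/9, 5/6, -22/9, -23/18)

Apply the Gram-Schmidt recurrence
  u_1 = v_1
  u_i = v_i − Σ_{j<i} ((v_i · u_j) / (u_j · u_j)) · u_j.

Step by step this gives:
  u_1 = (2, -3, -2, 1)
  u_2 = (-5/9, 5/6, -22/9, -23/18)

Orthogonality check:
  u_2 · u_1 = 0 (should be 0)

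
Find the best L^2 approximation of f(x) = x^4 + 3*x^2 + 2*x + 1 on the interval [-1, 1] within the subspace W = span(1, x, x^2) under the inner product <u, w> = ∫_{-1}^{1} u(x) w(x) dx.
g(x) = 27*x^2/7 + 2*x + 32/35

The best approximation g ∈ W is the orthogonal projection of f onto W. Writing g = a_0 + a_1 x + a_2 x^2, the coefficients solve the normal equations G · a = b where
  G_{ij} = <φ_i, φ_j> and b_i = <f, φ_i>, with φ_0 = 1, φ_1 = x, φ_2 = x^2.
G =
  [2, 0, 2/3]
  [0, 2/3, 0]
  [2/3, 0, 2/5],
b = (22/5, 4/3, 226/105).
Solving gives a_0 = 32/35, a_1 = 2, a_2 = 27/7, so
  g(x) = 27*x^2/7 + 2*x + 32/35.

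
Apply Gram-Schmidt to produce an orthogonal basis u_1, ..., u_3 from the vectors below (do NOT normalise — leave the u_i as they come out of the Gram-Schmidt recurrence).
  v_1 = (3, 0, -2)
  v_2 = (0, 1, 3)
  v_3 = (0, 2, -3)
Orthogonal basis:
  u_1 = (3, 0, -2)
  u_2 = (18/13, 1, 27/13)
  u_3 = (-27/47, 243/94, -81/94)

Apply the Gram-Schmidt recurrence
  u_1 = v_1
  u_i = v_i − Σ_{j<i} ((v_i · u_j) / (u_j · u_j)) · u_j.

Step by step this gives:
  u_1 = (3, 0, -2)
  u_2 = (18/13, 1, 27/13)
  u_3 = (-27/47, 243/94, -81/94)

Orthogonality check:
  u_2 · u_1 = 0 (should be 0)
  u_3 · u_1 = 0 (should be 0)
  u_3 · u_2 = 0 (should be 0)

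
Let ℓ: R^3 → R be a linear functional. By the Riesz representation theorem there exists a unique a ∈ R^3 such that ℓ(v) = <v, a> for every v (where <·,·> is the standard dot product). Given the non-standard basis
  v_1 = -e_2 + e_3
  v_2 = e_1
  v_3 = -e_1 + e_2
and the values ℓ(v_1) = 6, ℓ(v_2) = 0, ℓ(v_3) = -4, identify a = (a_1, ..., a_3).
a = (0, -4, 2)

Write a = (a_1, ..., a_3) in the standard basis. For each basis vector v_i, ℓ(v_i) = <v_i, a> is a linear equation in the a_j's. Collect the n equations into a matrix system V a = ℓ, where row i of V is v_i (expressed in the standard basis). Since V is invertible (lower-triangular with 1s on the diagonal, up to permutation), solve by back-substitution:
  V =
[[0, -1, 1],
 [1, 0, 0],
 [-1, 1, 0]]
  V a = (6, 0, -4)
Solving gives a = (0, -4, 2).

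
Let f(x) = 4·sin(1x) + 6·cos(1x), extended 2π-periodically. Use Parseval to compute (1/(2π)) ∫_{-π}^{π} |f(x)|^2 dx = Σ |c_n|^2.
Σ |c_n|^2 = 26

Expand |f|^2 and use orthogonality of {sin(nx), cos(mx)} on [-π, π]:
  ∫_{-π}^{π} sin(nx)^2 dx = π, ∫ cos(mx)^2 dx = π, and cross terms integrate to 0.
So ∫_{-π}^{π} f(x)^2 dx = 4^2 · π + 6^2 · π = (16 + 36)π.
Divide by 2π: (16 + 36)/2 = 26.
By Parseval, this equals Σ |c_n|^2.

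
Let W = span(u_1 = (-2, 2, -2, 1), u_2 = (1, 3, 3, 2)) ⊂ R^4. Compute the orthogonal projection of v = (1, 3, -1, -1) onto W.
proj_W(v) = (-165/299, 425/299, -35/299, 245/299)

Set up U = [u_1 | ... | u_2] ∈ R^(4×2). The projector onto W = col(U) is P = U (U^T U)^(-1) U^T.
Compute U^T U =
  [13, 0]
  [0, 23],
and U^T v = (5, 5).
Solve U^T U · c = U^T v for the coefficients: c = (5/13, 5/23). The projection is proj_W(v) = U c.
Check: (v - proj_W(v)) · u_1 = 0  (should be 0).
Check: (v - proj_W(v)) · u_2 = 0  (should be 0).
Result: proj_W(v) = (-165/299, 425/299, -35/299, 245/299).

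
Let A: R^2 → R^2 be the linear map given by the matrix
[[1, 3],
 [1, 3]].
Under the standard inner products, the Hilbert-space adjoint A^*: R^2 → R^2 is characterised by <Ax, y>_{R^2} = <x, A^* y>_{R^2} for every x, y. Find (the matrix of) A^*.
A^* = A^T =
[[1, 1],
 [3, 3]]

For real matrices with standard dot products, the defining identity <Ax, y> = <x, A^* y> gives (Ax)^T y = x^T (A^*) y, i.e. x^T A^T y = x^T (A^*) y. Since this holds for all x, y, we must have A^* = A^T. Therefore
A^* =
[[1, 1],
 [3, 3]].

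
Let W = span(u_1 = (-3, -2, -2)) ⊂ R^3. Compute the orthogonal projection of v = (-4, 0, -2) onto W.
proj_W(v) = (-48/17, -32/17, -32/17)

Set up U = [u_1 | ... | u_1] ∈ R^(3×1). The projector onto W = col(U) is P = U (U^T U)^(-1) U^T.
Compute U^T U =
  [17],
and U^T v = (16).
Solve U^T U · c = U^T v for the coefficients: c = (16/17). The projection is proj_W(v) = U c.
Check: (v - proj_W(v)) · u_1 = 0  (should be 0).
Result: proj_W(v) = (-48/17, -32/17, -32/17).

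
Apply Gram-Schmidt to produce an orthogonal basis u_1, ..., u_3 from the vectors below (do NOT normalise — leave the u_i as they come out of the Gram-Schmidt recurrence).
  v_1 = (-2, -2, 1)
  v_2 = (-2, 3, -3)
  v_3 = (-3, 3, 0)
Orthogonal basis:
  u_1 = (-2, -2, 1)
  u_2 = (-28/9, 17/9, -22/9)
  u_3 = (-99/173, 264/173, 330/173)

Apply the Gram-Schmidt recurrence
  u_1 = v_1
  u_i = v_i − Σ_{j<i} ((v_i · u_j) / (u_j · u_j)) · u_j.

Step by step this gives:
  u_1 = (-2, -2, 1)
  u_2 = (-28/9, 17/9, -22/9)
  u_3 = (-99/173, 264/173, 330/173)

Orthogonality check:
  u_2 · u_1 = 0 (should be 0)
  u_3 · u_1 = 0 (should be 0)
  u_3 · u_2 = 0 (should be 0)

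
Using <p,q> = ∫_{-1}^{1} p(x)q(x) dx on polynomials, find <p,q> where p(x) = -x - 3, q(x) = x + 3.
<p,q> = -56/3

Expand the product: p(x)·q(x) = -x^2 - 6*x - 9.
∫_{-1}^{1} of each monomial x^k gives [2/(k+1) if k even, 0 if k odd]. Integrating term-by-term (or equivalently evaluating the antiderivative F(x) = -x^3/3 - 3*x^2 - 9*x at the endpoints):
  F(1) − F(−1) = -37/3 − (19/3) = -56/3.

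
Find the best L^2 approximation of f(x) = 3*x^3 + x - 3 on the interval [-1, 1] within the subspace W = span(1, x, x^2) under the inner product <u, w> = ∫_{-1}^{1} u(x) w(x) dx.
g(x) = 14*x/5 - 3

The best approximation g ∈ W is the orthogonal projection of f onto W. Writing g = a_0 + a_1 x + a_2 x^2, the coefficients solve the normal equations G · a = b where
  G_{ij} = <φ_i, φ_j> and b_i = <f, φ_i>, with φ_0 = 1, φ_1 = x, φ_2 = x^2.
G =
  [2, 0, 2/3]
  [0, 2/3, 0]
  [2/3, 0, 2/5],
b = (-6, 28/15, -2).
Solving gives a_0 = -3, a_1 = 14/5, a_2 = 0, so
  g(x) = 14*x/5 - 3.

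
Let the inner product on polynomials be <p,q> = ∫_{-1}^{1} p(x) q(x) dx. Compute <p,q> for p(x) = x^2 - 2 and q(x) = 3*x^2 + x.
<p,q> = -14/5

Expand the product: p(x)·q(x) = 3*x^4 + x^3 - 6*x^2 - 2*x.
∫_{-1}^{1} of each monomial x^k gives [2/(k+1) if k even, 0 if k odd]. Integrating term-by-term (or equivalently evaluating the antiderivative F(x) = 3*x^5/5 + x^4/4 - 2*x^3 - x^2 at the endpoints):
  F(1) − F(−1) = -43/20 − (13/20) = -14/5.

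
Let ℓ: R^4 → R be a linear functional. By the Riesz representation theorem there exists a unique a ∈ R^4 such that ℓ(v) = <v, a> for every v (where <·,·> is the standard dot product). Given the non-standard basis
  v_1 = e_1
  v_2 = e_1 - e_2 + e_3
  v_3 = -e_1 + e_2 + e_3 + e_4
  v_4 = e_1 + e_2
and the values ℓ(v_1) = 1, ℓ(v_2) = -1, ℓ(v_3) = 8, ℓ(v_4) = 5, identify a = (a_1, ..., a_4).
a = (1, 4, 2, 3)

Write a = (a_1, ..., a_4) in the standard basis. For each basis vector v_i, ℓ(v_i) = <v_i, a> is a linear equation in the a_j's. Collect the n equations into a matrix system V a = ℓ, where row i of V is v_i (expressed in the standard basis). Since V is invertible (lower-triangular with 1s on the diagonal, up to permutation), solve by back-substitution:
  V =
[[1, 0, 0, 0],
 [1, -1, 1, 0],
 [-1, 1, 1, 1],
 [1, 1, 0, 0]]
  V a = (1, -1, 8, 5)
Solving gives a = (1, 4, 2, 3).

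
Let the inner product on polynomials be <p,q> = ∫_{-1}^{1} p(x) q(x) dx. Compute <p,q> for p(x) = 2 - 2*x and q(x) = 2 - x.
<p,q> = 28/3

Expand the product: p(x)·q(x) = 2*x^2 - 6*x + 4.
∫_{-1}^{1} of each monomial x^k gives [2/(k+1) if k even, 0 if k odd]. Integrating term-by-term (or equivalently evaluating the antiderivative F(x) = 2*x^3/3 - 3*x^2 + 4*x at the endpoints):
  F(1) − F(−1) = 5/3 − (-23/3) = 28/3.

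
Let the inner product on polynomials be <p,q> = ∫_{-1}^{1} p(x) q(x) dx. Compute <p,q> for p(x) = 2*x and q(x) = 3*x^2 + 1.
<p,q> = 0

Expand the product: p(x)·q(x) = 6*x^3 + 2*x.
∫_{-1}^{1} of each monomial x^k gives [2/(k+1) if k even, 0 if k odd]. Integrating term-by-term (or equivalently evaluating the antiderivative F(x) = 3*x^4/2 + x^2 at the endpoints):
  F(1) − F(−1) = 5/2 − (5/2) = 0.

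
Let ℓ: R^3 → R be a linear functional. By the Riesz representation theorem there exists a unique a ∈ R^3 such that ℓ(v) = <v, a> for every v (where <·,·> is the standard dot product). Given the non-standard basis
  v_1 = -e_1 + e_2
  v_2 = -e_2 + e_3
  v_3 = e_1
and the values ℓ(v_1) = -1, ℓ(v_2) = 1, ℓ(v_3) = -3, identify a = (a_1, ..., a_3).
a = (-3, -4, -3)

Write a = (a_1, ..., a_3) in the standard basis. For each basis vector v_i, ℓ(v_i) = <v_i, a> is a linear equation in the a_j's. Collect the n equations into a matrix system V a = ℓ, where row i of V is v_i (expressed in the standard basis). Since V is invertible (lower-triangular with 1s on the diagonal, up to permutation), solve by back-substitution:
  V =
[[-1, 1, 0],
 [0, -1, 1],
 [1, 0, 0]]
  V a = (-1, 1, -3)
Solving gives a = (-3, -4, -3).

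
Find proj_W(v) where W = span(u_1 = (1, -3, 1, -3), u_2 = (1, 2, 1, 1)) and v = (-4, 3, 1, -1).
proj_W(v) = (-72/91, 101/91, -72/91, 124/91)

Set up U = [u_1 | ... | u_2] ∈ R^(4×2). The projector onto W = col(U) is P = U (U^T U)^(-1) U^T.
Compute U^T U =
  [20, -7]
  [-7, 7],
and U^T v = (-9, 2).
Solve U^T U · c = U^T v for the coefficients: c = (-7/13, -23/91). The projection is proj_W(v) = U c.
Check: (v - proj_W(v)) · u_1 = 0  (should be 0).
Check: (v - proj_W(v)) · u_2 = 0  (should be 0).
Result: proj_W(v) = (-72/91, 101/91, -72/91, 124/91).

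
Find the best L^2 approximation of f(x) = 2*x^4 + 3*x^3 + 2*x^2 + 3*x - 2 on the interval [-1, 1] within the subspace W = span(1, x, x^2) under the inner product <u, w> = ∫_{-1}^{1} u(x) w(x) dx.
g(x) = 26*x^2/7 + 24*x/5 - 76/35

The best approximation g ∈ W is the orthogonal projection of f onto W. Writing g = a_0 + a_1 x + a_2 x^2, the coefficients solve the normal equations G · a = b where
  G_{ij} = <φ_i, φ_j> and b_i = <f, φ_i>, with φ_0 = 1, φ_1 = x, φ_2 = x^2.
G =
  [2, 0, 2/3]
  [0, 2/3, 0]
  [2/3, 0, 2/5],
b = (-28/15, 16/5, 4/105).
Solving gives a_0 = -76/35, a_1 = 24/5, a_2 = 26/7, so
  g(x) = 26*x^2/7 + 24*x/5 - 76/35.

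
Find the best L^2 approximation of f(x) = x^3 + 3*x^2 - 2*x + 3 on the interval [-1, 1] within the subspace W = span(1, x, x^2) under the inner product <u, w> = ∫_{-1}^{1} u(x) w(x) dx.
g(x) = 3*x^2 - 7*x/5 + 3

The best approximation g ∈ W is the orthogonal projection of f onto W. Writing g = a_0 + a_1 x + a_2 x^2, the coefficients solve the normal equations G · a = b where
  G_{ij} = <φ_i, φ_j> and b_i = <f, φ_i>, with φ_0 = 1, φ_1 = x, φ_2 = x^2.
G =
  [2, 0, 2/3]
  [0, 2/3, 0]
  [2/3, 0, 2/5],
b = (8, -14/15, 16/5).
Solving gives a_0 = 3, a_1 = -7/5, a_2 = 3, so
  g(x) = 3*x^2 - 7*x/5 + 3.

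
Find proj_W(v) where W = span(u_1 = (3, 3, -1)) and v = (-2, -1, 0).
proj_W(v) = (-27/19, -27/19, 9/19)

Set up U = [u_1 | ... | u_1] ∈ R^(3×1). The projector onto W = col(U) is P = U (U^T U)^(-1) U^T.
Compute U^T U =
  [19],
and U^T v = (-9).
Solve U^T U · c = U^T v for the coefficients: c = (-9/19). The projection is proj_W(v) = U c.
Check: (v - proj_W(v)) · u_1 = 0  (should be 0).
Result: proj_W(v) = (-27/19, -27/19, 9/19).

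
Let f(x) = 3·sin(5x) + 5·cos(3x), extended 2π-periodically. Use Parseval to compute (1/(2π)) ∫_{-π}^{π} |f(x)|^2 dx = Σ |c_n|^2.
Σ |c_n|^2 = 17

Expand |f|^2 and use orthogonality of {sin(nx), cos(mx)} on [-π, π]:
  ∫_{-π}^{π} sin(nx)^2 dx = π, ∫ cos(mx)^2 dx = π, and cross terms integrate to 0.
So ∫_{-π}^{π} f(x)^2 dx = 3^2 · π + 5^2 · π = (9 + 25)π.
Divide by 2π: (9 + 25)/2 = 17.
By Parseval, this equals Σ |c_n|^2.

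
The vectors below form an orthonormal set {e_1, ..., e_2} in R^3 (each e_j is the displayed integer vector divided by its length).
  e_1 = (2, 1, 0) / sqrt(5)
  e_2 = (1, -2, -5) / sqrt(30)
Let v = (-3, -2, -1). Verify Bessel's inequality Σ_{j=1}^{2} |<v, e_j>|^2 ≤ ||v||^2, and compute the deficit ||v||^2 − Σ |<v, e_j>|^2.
Σ |<v, e_j>|^2 = 14; ||v||^2 = 14; deficit = 0

Write each e_j = u_j / sqrt(<u_j, u_j>) where u_j is the displayed integer vector. Then <v, e_j> = <v, u_j> / sqrt(<u_j, u_j>), so |<v, e_j>|^2 = <v, u_j>^2 / <u_j, u_j>.
Coefficients: <v, e_1> = -8/sqrt(5), <v, e_2> = 6/sqrt(30).
Square and sum: Σ |<v, e_j>|^2 = 14.
Compute ||v||^2 = v·v = 14.
Deficit = 14 − 14 = 0 ≥ 0, confirming Bessel's inequality. (The deficit equals ||v − Σ <v,e_j> e_j||^2, the squared distance from v to span{e_j}.)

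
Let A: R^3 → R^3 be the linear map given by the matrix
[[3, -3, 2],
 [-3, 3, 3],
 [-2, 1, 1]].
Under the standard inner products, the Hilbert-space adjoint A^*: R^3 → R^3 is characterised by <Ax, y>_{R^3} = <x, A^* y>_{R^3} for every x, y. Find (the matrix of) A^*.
A^* = A^T =
[[3, -3, -2],
 [-3, 3, 1],
 [2, 3, 1]]

For real matrices with standard dot products, the defining identity <Ax, y> = <x, A^* y> gives (Ax)^T y = x^T (A^*) y, i.e. x^T A^T y = x^T (A^*) y. Since this holds for all x, y, we must have A^* = A^T. Therefore
A^* =
[[3, -3, -2],
 [-3, 3, 1],
 [2, 3, 1]].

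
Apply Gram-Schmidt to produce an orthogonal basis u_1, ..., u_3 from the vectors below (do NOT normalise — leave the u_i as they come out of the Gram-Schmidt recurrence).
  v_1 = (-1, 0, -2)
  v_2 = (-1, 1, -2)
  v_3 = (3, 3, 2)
Orthogonal basis:
  u_1 = (-1, 0, -2)
  u_2 = (0, 1, 0)
  u_3 = (8/5, 0, -4/5)

Apply the Gram-Schmidt recurrence
  u_1 = v_1
  u_i = v_i − Σ_{j<i} ((v_i · u_j) / (u_j · u_j)) · u_j.

Step by step this gives:
  u_1 = (-1, 0, -2)
  u_2 = (0, 1, 0)
  u_3 = (8/5, 0, -4/5)

Orthogonality check:
  u_2 · u_1 = 0 (should be 0)
  u_3 · u_1 = 0 (should be 0)
  u_3 · u_2 = 0 (should be 0)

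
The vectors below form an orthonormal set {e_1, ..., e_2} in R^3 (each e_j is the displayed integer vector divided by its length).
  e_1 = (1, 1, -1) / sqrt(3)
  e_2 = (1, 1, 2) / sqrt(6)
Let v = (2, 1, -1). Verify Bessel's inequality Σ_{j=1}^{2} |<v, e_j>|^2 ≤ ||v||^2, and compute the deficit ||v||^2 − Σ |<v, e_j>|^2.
Σ |<v, e_j>|^2 = 11/2; ||v||^2 = 6; deficit = 1/2

Write each e_j = u_j / sqrt(<u_j, u_j>) where u_j is the displayed integer vector. Then <v, e_j> = <v, u_j> / sqrt(<u_j, u_j>), so |<v, e_j>|^2 = <v, u_j>^2 / <u_j, u_j>.
Coefficients: <v, e_1> = 4/sqrt(3), <v, e_2> = 1/sqrt(6).
Square and sum: Σ |<v, e_j>|^2 = 11/2.
Compute ||v||^2 = v·v = 6.
Deficit = 6 − 11/2 = 1/2 ≥ 0, confirming Bessel's inequality. (The deficit equals ||v − Σ <v,e_j> e_j||^2, the squared distance from v to span{e_j}.)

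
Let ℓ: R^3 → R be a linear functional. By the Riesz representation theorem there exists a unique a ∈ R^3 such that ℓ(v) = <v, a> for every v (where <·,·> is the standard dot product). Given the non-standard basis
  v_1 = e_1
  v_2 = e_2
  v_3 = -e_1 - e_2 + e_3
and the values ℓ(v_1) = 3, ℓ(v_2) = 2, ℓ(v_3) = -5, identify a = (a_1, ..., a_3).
a = (3, 2, 0)

Write a = (a_1, ..., a_3) in the standard basis. For each basis vector v_i, ℓ(v_i) = <v_i, a> is a linear equation in the a_j's. Collect the n equations into a matrix system V a = ℓ, where row i of V is v_i (expressed in the standard basis). Since V is invertible (lower-triangular with 1s on the diagonal, up to permutation), solve by back-substitution:
  V =
[[1, 0, 0],
 [0, 1, 0],
 [-1, -1, 1]]
  V a = (3, 2, -5)
Solving gives a = (3, 2, 0).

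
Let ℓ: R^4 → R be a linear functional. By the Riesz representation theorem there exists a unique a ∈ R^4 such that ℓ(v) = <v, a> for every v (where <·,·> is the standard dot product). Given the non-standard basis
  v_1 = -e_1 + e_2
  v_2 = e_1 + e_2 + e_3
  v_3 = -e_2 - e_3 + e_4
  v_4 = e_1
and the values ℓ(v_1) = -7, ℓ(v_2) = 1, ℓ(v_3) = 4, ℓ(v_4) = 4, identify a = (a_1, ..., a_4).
a = (4, -3, 0, 1)

Write a = (a_1, ..., a_4) in the standard basis. For each basis vector v_i, ℓ(v_i) = <v_i, a> is a linear equation in the a_j's. Collect the n equations into a matrix system V a = ℓ, where row i of V is v_i (expressed in the standard basis). Since V is invertible (lower-triangular with 1s on the diagonal, up to permutation), solve by back-substitution:
  V =
[[-1, 1, 0, 0],
 [1, 1, 1, 0],
 [0, -1, -1, 1],
 [1, 0, 0, 0]]
  V a = (-7, 1, 4, 4)
Solving gives a = (4, -3, 0, 1).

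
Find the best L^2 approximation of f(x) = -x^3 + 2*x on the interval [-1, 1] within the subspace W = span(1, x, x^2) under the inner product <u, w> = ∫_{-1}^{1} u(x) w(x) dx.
g(x) = 7*x/5

The best approximation g ∈ W is the orthogonal projection of f onto W. Writing g = a_0 + a_1 x + a_2 x^2, the coefficients solve the normal equations G · a = b where
  G_{ij} = <φ_i, φ_j> and b_i = <f, φ_i>, with φ_0 = 1, φ_1 = x, φ_2 = x^2.
G =
  [2, 0, 2/3]
  [0, 2/3, 0]
  [2/3, 0, 2/5],
b = (0, 14/15, 0).
Solving gives a_0 = 0, a_1 = 7/5, a_2 = 0, so
  g(x) = 7*x/5.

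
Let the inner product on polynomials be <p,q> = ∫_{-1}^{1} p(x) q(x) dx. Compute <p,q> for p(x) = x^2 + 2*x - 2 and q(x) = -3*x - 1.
<p,q> = -2/3

Expand the product: p(x)·q(x) = -3*x^3 - 7*x^2 + 4*x + 2.
∫_{-1}^{1} of each monomial x^k gives [2/(k+1) if k even, 0 if k odd]. Integrating term-by-term (or equivalently evaluating the antiderivative F(x) = -3*x^4/4 - 7*x^3/3 + 2*x^2 + 2*x at the endpoints):
  F(1) − F(−1) = 11/12 − (19/12) = -2/3.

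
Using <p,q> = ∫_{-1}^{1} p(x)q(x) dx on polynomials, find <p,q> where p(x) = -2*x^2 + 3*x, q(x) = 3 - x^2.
<p,q> = -16/5

Expand the product: p(x)·q(x) = 2*x^4 - 3*x^3 - 6*x^2 + 9*x.
∫_{-1}^{1} of each monomial x^k gives [2/(k+1) if k even, 0 if k odd]. Integrating term-by-term (or equivalently evaluating the antiderivative F(x) = 2*x^5/5 - 3*x^4/4 - 2*x^3 + 9*x^2/2 at the endpoints):
  F(1) − F(−1) = 43/20 − (107/20) = -16/5.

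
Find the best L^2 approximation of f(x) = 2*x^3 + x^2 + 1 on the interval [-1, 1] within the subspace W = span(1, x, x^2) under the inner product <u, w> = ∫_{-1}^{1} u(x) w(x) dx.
g(x) = x^2 + 6*x/5 + 1

The best approximation g ∈ W is the orthogonal projection of f onto W. Writing g = a_0 + a_1 x + a_2 x^2, the coefficients solve the normal equations G · a = b where
  G_{ij} = <φ_i, φ_j> and b_i = <f, φ_i>, with φ_0 = 1, φ_1 = x, φ_2 = x^2.
G =
  [2, 0, 2/3]
  [0, 2/3, 0]
  [2/3, 0, 2/5],
b = (8/3, 4/5, 16/15).
Solving gives a_0 = 1, a_1 = 6/5, a_2 = 1, so
  g(x) = x^2 + 6*x/5 + 1.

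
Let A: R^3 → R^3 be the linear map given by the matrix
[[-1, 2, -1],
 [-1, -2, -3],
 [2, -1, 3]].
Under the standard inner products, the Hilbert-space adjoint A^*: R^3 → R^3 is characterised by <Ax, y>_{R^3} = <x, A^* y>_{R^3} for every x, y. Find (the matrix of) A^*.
A^* = A^T =
[[-1, -1, 2],
 [2, -2, -1],
 [-1, -3, 3]]

For real matrices with standard dot products, the defining identity <Ax, y> = <x, A^* y> gives (Ax)^T y = x^T (A^*) y, i.e. x^T A^T y = x^T (A^*) y. Since this holds for all x, y, we must have A^* = A^T. Therefore
A^* =
[[-1, -1, 2],
 [2, -2, -1],
 [-1, -3, 3]].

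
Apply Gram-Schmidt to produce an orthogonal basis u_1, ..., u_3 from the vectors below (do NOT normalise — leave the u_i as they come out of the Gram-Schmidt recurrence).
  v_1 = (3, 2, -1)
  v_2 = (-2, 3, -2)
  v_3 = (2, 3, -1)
Orthogonal basis:
  u_1 = (3, 2, -1)
  u_2 = (-17/7, 19/7, -13/7)
  u_3 = (-1/26, 4/13, 1/2)

Apply the Gram-Schmidt recurrence
  u_1 = v_1
  u_i = v_i − Σ_{j<i} ((v_i · u_j) / (u_j · u_j)) · u_j.

Step by step this gives:
  u_1 = (3, 2, -1)
  u_2 = (-17/7, 19/7, -13/7)
  u_3 = (-1/26, 4/13, 1/2)

Orthogonality check:
  u_2 · u_1 = 0 (should be 0)
  u_3 · u_1 = 0 (should be 0)
  u_3 · u_2 = 0 (should be 0)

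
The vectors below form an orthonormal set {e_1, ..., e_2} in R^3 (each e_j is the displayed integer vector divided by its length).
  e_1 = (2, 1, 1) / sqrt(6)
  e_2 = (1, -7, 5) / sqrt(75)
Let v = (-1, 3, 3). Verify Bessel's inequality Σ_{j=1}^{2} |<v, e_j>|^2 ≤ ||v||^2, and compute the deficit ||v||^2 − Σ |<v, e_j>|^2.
Σ |<v, e_j>|^2 = 83/25; ||v||^2 = 19; deficit = 392/25

Write each e_j = u_j / sqrt(<u_j, u_j>) where u_j is the displayed integer vector. Then <v, e_j> = <v, u_j> / sqrt(<u_j, u_j>), so |<v, e_j>|^2 = <v, u_j>^2 / <u_j, u_j>.
Coefficients: <v, e_1> = 4/sqrt(6), <v, e_2> = -7/sqrt(75).
Square and sum: Σ |<v, e_j>|^2 = 83/25.
Compute ||v||^2 = v·v = 19.
Deficit = 19 − 83/25 = 392/25 ≥ 0, confirming Bessel's inequality. (The deficit equals ||v − Σ <v,e_j> e_j||^2, the squared distance from v to span{e_j}.)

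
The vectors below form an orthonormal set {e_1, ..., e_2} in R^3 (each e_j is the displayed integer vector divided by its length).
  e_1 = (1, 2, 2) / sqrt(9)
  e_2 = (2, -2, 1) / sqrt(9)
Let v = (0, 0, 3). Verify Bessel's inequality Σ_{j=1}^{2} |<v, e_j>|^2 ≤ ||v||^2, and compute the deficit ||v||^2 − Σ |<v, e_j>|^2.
Σ |<v, e_j>|^2 = 5; ||v||^2 = 9; deficit = 4

Write each e_j = u_j / sqrt(<u_j, u_j>) where u_j is the displayed integer vector. Then <v, e_j> = <v, u_j> / sqrt(<u_j, u_j>), so |<v, e_j>|^2 = <v, u_j>^2 / <u_j, u_j>.
Coefficients: <v, e_1> = 6/sqrt(9), <v, e_2> = 3/sqrt(9).
Square and sum: Σ |<v, e_j>|^2 = 5.
Compute ||v||^2 = v·v = 9.
Deficit = 9 − 5 = 4 ≥ 0, confirming Bessel's inequality. (The deficit equals ||v − Σ <v,e_j> e_j||^2, the squared distance from v to span{e_j}.)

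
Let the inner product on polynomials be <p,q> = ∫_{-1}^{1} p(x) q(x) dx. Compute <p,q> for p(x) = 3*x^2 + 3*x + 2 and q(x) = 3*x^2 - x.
<p,q> = 28/5

Expand the product: p(x)·q(x) = 9*x^4 + 6*x^3 + 3*x^2 - 2*x.
∫_{-1}^{1} of each monomial x^k gives [2/(k+1) if k even, 0 if k odd]. Integrating term-by-term (or equivalently evaluating the antiderivative F(x) = 9*x^5/5 + 3*x^4/2 + x^3 - x^2 at the endpoints):
  F(1) − F(−1) = 33/10 − (-23/10) = 28/5.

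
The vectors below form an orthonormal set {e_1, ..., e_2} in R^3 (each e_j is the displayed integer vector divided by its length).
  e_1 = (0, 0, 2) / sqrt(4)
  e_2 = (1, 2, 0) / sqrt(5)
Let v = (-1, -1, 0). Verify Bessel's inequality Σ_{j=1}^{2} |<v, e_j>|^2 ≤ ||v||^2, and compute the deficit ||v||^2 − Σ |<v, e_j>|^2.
Σ |<v, e_j>|^2 = 9/5; ||v||^2 = 2; deficit = 1/5

Write each e_j = u_j / sqrt(<u_j, u_j>) where u_j is the displayed integer vector. Then <v, e_j> = <v, u_j> / sqrt(<u_j, u_j>), so |<v, e_j>|^2 = <v, u_j>^2 / <u_j, u_j>.
Coefficients: <v, e_1> = 0/sqrt(4), <v, e_2> = -3/sqrt(5).
Square and sum: Σ |<v, e_j>|^2 = 9/5.
Compute ||v||^2 = v·v = 2.
Deficit = 2 − 9/5 = 1/5 ≥ 0, confirming Bessel's inequality. (The deficit equals ||v − Σ <v,e_j> e_j||^2, the squared distance from v to span{e_j}.)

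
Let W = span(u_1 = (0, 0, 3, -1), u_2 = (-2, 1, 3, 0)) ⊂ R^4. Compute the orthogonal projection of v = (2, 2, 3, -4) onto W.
proj_W(v) = (94/59, -47/59, 216/59, -119/59)

Set up U = [u_1 | ... | u_2] ∈ R^(4×2). The projector onto W = col(U) is P = U (U^T U)^(-1) U^T.
Compute U^T U =
  [10, 9]
  [9, 14],
and U^T v = (13, 7).
Solve U^T U · c = U^T v for the coefficients: c = (119/59, -47/59). The projection is proj_W(v) = U c.
Check: (v - proj_W(v)) · u_1 = 0  (should be 0).
Check: (v - proj_W(v)) · u_2 = 0  (should be 0).
Result: proj_W(v) = (94/59, -47/59, 216/59, -119/59).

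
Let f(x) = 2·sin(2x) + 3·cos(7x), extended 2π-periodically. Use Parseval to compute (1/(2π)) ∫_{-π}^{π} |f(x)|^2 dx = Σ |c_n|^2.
Σ |c_n|^2 = 13/2

Expand |f|^2 and use orthogonality of {sin(nx), cos(mx)} on [-π, π]:
  ∫_{-π}^{π} sin(nx)^2 dx = π, ∫ cos(mx)^2 dx = π, and cross terms integrate to 0.
So ∫_{-π}^{π} f(x)^2 dx = 2^2 · π + 3^2 · π = (4 + 9)π.
Divide by 2π: (4 + 9)/2 = 13/2.
By Parseval, this equals Σ |c_n|^2.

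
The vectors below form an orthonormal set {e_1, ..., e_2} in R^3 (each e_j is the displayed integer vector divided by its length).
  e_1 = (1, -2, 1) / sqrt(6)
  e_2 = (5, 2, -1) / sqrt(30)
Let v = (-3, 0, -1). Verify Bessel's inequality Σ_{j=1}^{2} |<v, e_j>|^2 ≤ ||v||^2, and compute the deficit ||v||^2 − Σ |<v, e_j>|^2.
Σ |<v, e_j>|^2 = 46/5; ||v||^2 = 10; deficit = 4/5

Write each e_j = u_j / sqrt(<u_j, u_j>) where u_j is the displayed integer vector. Then <v, e_j> = <v, u_j> / sqrt(<u_j, u_j>), so |<v, e_j>|^2 = <v, u_j>^2 / <u_j, u_j>.
Coefficients: <v, e_1> = -4/sqrt(6), <v, e_2> = -14/sqrt(30).
Square and sum: Σ |<v, e_j>|^2 = 46/5.
Compute ||v||^2 = v·v = 10.
Deficit = 10 − 46/5 = 4/5 ≥ 0, confirming Bessel's inequality. (The deficit equals ||v − Σ <v,e_j> e_j||^2, the squared distance from v to span{e_j}.)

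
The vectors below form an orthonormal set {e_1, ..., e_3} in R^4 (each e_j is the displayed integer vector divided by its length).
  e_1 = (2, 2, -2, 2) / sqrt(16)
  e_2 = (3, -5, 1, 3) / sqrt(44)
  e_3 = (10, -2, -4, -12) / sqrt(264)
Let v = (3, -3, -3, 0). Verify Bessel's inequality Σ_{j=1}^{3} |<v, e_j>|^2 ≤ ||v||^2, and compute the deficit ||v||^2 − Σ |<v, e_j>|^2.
Σ |<v, e_j>|^2 = 21; ||v||^2 = 27; deficit = 6

Write each e_j = u_j / sqrt(<u_j, u_j>) where u_j is the displayed integer vector. Then <v, e_j> = <v, u_j> / sqrt(<u_j, u_j>), so |<v, e_j>|^2 = <v, u_j>^2 / <u_j, u_j>.
Coefficients: <v, e_1> = 6/sqrt(16), <v, e_2> = 21/sqrt(44), <v, e_3> = 48/sqrt(264).
Square and sum: Σ |<v, e_j>|^2 = 21.
Compute ||v||^2 = v·v = 27.
Deficit = 27 − 21 = 6 ≥ 0, confirming Bessel's inequality. (The deficit equals ||v − Σ <v,e_j> e_j||^2, the squared distance from v to span{e_j}.)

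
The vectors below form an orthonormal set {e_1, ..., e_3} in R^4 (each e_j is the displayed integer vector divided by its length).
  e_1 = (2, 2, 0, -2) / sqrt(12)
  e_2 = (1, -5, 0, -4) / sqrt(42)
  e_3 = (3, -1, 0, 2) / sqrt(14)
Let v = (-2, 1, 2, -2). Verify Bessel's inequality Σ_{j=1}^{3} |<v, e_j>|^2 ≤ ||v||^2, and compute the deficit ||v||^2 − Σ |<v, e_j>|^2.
Σ |<v, e_j>|^2 = 9; ||v||^2 = 13; deficit = 4

Write each e_j = u_j / sqrt(<u_j, u_j>) where u_j is the displayed integer vector. Then <v, e_j> = <v, u_j> / sqrt(<u_j, u_j>), so |<v, e_j>|^2 = <v, u_j>^2 / <u_j, u_j>.
Coefficients: <v, e_1> = 2/sqrt(12), <v, e_2> = 1/sqrt(42), <v, e_3> = -11/sqrt(14).
Square and sum: Σ |<v, e_j>|^2 = 9.
Compute ||v||^2 = v·v = 13.
Deficit = 13 − 9 = 4 ≥ 0, confirming Bessel's inequality. (The deficit equals ||v − Σ <v,e_j> e_j||^2, the squared distance from v to span{e_j}.)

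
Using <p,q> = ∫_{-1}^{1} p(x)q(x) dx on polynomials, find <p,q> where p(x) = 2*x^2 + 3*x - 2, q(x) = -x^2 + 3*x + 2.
<p,q> = 6/5

Expand the product: p(x)·q(x) = -2*x^4 + 3*x^3 + 15*x^2 - 4.
∫_{-1}^{1} of each monomial x^k gives [2/(k+1) if k even, 0 if k odd]. Integrating term-by-term (or equivalently evaluating the antiderivative F(x) = -2*x^5/5 + 3*x^4/4 + 5*x^3 - 4*x at the endpoints):
  F(1) − F(−1) = 27/20 − (3/20) = 6/5.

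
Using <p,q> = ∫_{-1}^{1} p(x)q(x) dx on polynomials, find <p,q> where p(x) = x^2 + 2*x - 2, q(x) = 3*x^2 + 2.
<p,q> = -142/15

Expand the product: p(x)·q(x) = 3*x^4 + 6*x^3 - 4*x^2 + 4*x - 4.
∫_{-1}^{1} of each monomial x^k gives [2/(k+1) if k even, 0 if k odd]. Integrating term-by-term (or equivalently evaluating the antiderivative F(x) = 3*x^5/5 + 3*x^4/2 - 4*x^3/3 + 2*x^2 - 4*x at the endpoints):
  F(1) − F(−1) = -37/30 − (247/30) = -142/15.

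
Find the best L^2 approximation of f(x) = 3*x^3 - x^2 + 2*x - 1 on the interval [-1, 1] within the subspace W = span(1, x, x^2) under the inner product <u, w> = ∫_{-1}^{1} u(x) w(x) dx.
g(x) = -x^2 + 19*x/5 - 1

The best approximation g ∈ W is the orthogonal projection of f onto W. Writing g = a_0 + a_1 x + a_2 x^2, the coefficients solve the normal equations G · a = b where
  G_{ij} = <φ_i, φ_j> and b_i = <f, φ_i>, with φ_0 = 1, φ_1 = x, φ_2 = x^2.
G =
  [2, 0, 2/3]
  [0, 2/3, 0]
  [2/3, 0, 2/5],
b = (-8/3, 38/15, -16/15).
Solving gives a_0 = -1, a_1 = 19/5, a_2 = -1, so
  g(x) = -x^2 + 19*x/5 - 1.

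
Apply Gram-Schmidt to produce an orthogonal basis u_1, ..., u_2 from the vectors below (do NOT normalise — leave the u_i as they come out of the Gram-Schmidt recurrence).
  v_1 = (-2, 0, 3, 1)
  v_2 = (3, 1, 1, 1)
Orthogonal basis:
  u_1 = (-2, 0, 3, 1)
  u_2 = (19/7, 1, 10/7, 8/7)

Apply the Gram-Schmidt recurrence
  u_1 = v_1
  u_i = v_i − Σ_{j<i} ((v_i · u_j) / (u_j · u_j)) · u_j.

Step by step this gives:
  u_1 = (-2, 0, 3, 1)
  u_2 = (19/7, 1, 10/7, 8/7)

Orthogonality check:
  u_2 · u_1 = 0 (should be 0)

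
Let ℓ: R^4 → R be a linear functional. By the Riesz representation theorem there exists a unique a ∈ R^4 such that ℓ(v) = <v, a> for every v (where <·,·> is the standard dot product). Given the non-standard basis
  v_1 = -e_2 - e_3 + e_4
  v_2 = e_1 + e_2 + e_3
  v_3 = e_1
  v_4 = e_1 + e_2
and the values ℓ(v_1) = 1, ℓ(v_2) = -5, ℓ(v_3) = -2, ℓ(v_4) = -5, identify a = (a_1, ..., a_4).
a = (-2, -3, 0, -2)

Write a = (a_1, ..., a_4) in the standard basis. For each basis vector v_i, ℓ(v_i) = <v_i, a> is a linear equation in the a_j's. Collect the n equations into a matrix system V a = ℓ, where row i of V is v_i (expressed in the standard basis). Since V is invertible (lower-triangular with 1s on the diagonal, up to permutation), solve by back-substitution:
  V =
[[0, -1, -1, 1],
 [1, 1, 1, 0],
 [1, 0, 0, 0],
 [1, 1, 0, 0]]
  V a = (1, -5, -2, -5)
Solving gives a = (-2, -3, 0, -2).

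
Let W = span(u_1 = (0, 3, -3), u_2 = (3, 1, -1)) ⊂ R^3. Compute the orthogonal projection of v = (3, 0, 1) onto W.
proj_W(v) = (3, -1/2, 1/2)

Set up U = [u_1 | ... | u_2] ∈ R^(3×2). The projector onto W = col(U) is P = U (U^T U)^(-1) U^T.
Compute U^T U =
  [18, 6]
  [6, 11],
and U^T v = (-3, 8).
Solve U^T U · c = U^T v for the coefficients: c = (-1/2, 1). The projection is proj_W(v) = U c.
Check: (v - proj_W(v)) · u_1 = 0  (should be 0).
Check: (v - proj_W(v)) · u_2 = 0  (should be 0).
Result: proj_W(v) = (3, -1/2, 1/2).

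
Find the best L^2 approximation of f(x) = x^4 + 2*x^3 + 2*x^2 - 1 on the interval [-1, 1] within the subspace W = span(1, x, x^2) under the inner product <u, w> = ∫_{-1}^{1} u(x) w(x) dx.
g(x) = 20*x^2/7 + 6*x/5 - 38/35

The best approximation g ∈ W is the orthogonal projection of f onto W. Writing g = a_0 + a_1 x + a_2 x^2, the coefficients solve the normal equations G · a = b where
  G_{ij} = <φ_i, φ_j> and b_i = <f, φ_i>, with φ_0 = 1, φ_1 = x, φ_2 = x^2.
G =
  [2, 0, 2/3]
  [0, 2/3, 0]
  [2/3, 0, 2/5],
b = (-4/15, 4/5, 44/105).
Solving gives a_0 = -38/35, a_1 = 6/5, a_2 = 20/7, so
  g(x) = 20*x^2/7 + 6*x/5 - 38/35.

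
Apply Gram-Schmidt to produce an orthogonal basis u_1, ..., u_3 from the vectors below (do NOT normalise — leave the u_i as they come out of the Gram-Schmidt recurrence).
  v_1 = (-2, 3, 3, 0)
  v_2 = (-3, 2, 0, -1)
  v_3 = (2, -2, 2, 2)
Orthogonal basis:
  u_1 = (-2, 3, 3, 0)
  u_2 = (-21/11, 4/11, -18/11, -1)
  u_3 = (-36/41, -40/41, 16/41, 28/41)

Apply the Gram-Schmidt recurrence
  u_1 = v_1
  u_i = v_i − Σ_{j<i} ((v_i · u_j) / (u_j · u_j)) · u_j.

Step by step this gives:
  u_1 = (-2, 3, 3, 0)
  u_2 = (-21/11, 4/11, -18/11, -1)
  u_3 = (-36/41, -40/41, 16/41, 28/41)

Orthogonality check:
  u_2 · u_1 = 0 (should be 0)
  u_3 · u_1 = 0 (should be 0)
  u_3 · u_2 = 0 (should be 0)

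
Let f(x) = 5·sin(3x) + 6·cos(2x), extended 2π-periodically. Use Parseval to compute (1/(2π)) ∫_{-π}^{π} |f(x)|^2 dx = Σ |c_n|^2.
Σ |c_n|^2 = 61/2

Expand |f|^2 and use orthogonality of {sin(nx), cos(mx)} on [-π, π]:
  ∫_{-π}^{π} sin(nx)^2 dx = π, ∫ cos(mx)^2 dx = π, and cross terms integrate to 0.
So ∫_{-π}^{π} f(x)^2 dx = 5^2 · π + 6^2 · π = (25 + 36)π.
Divide by 2π: (25 + 36)/2 = 61/2.
By Parseval, this equals Σ |c_n|^2.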